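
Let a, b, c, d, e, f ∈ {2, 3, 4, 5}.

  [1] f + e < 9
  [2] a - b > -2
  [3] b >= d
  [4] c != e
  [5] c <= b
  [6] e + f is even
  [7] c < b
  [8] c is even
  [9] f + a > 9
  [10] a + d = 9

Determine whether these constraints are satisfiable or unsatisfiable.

Satisfiable

Setting (a, b, c, d, e, f) = (5, 5, 2, 4, 3, 5) satisfies everything: constraint 1: f + e = 8; constraint 2: a - b = 0, and the others follow.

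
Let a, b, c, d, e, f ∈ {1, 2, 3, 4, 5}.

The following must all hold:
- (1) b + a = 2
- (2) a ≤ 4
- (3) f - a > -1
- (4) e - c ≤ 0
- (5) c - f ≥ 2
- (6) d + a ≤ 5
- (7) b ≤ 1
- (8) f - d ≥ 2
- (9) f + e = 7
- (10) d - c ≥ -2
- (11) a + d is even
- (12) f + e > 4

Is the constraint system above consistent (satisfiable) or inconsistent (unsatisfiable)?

Unsatisfiable

Constraints 5, 8, and 10 give d − c ≥ -2, c − f ≥ 2, f − d ≥ 2.
Adding all 3 inequalities: the left sides telescope to 0, and the right sides sum to (-2) + 2 + 2 = 2. So 0 ≥ 2, which is false.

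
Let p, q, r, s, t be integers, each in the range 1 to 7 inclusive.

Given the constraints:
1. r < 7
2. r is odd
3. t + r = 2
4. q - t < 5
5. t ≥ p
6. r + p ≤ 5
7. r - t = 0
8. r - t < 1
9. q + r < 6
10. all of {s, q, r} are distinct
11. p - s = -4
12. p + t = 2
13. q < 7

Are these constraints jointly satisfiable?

Satisfiable

Try p = 1, q = 3, r = 1, s = 5, t = 1.
Check constraint 3: t + r = 2; constraint 4: q - t = 2. The remaining constraints are straightforward to verify.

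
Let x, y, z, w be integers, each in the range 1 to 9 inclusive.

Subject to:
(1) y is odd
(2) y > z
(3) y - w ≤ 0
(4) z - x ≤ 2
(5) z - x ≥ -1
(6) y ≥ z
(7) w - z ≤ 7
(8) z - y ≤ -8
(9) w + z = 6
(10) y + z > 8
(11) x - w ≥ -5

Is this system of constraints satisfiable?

Constraints 3, 5, 8, and 11 give z − x ≥ -1, x − w ≥ -5, w − y ≥ 0, y − z ≥ 8.
Adding all 4 inequalities: the left sides telescope to 0, and the right sides sum to (-1) + (-5) + 0 + 8 = 2. So 0 ≥ 2, which is false.

Unsatisfiable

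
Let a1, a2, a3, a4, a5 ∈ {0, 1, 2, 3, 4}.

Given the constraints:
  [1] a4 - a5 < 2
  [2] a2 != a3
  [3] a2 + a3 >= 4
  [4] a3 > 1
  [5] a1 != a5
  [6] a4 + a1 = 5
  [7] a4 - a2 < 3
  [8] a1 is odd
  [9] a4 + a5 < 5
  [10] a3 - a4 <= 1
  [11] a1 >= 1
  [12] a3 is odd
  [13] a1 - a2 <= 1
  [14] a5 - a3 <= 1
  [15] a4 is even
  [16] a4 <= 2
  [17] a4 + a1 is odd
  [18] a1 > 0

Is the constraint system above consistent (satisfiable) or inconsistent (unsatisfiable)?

Satisfiable

Take a1 = 3, a2 = 2, a3 = 3, a4 = 2, a5 = 2. Then constraint 1: a4 - a5 = 0; constraint 3: a2 + a3 = 5, and every other listed constraint is also met.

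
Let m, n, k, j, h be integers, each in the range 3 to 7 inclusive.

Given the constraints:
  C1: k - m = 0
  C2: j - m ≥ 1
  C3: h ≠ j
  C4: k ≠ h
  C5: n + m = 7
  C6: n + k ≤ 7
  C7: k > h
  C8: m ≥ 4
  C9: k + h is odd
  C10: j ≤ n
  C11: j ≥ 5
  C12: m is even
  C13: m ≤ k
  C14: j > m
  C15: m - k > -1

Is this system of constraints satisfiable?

Unsatisfiable

From constraints 10 and 11: n ≥ j ≥ 5. From constraints 8 and 13: k ≥ m ≥ 4. Hence n + k ≥ 9. But constraint 6 requires n + k ≤ 7, and 7 < 9. Contradiction.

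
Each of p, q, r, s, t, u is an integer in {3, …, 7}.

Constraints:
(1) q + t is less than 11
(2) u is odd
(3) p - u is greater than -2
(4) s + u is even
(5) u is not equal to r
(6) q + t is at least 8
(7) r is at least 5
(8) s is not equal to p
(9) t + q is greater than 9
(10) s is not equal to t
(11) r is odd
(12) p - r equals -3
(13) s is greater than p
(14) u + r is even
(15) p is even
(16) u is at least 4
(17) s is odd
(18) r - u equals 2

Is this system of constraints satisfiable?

Satisfiable

Take p = 4, q = 7, r = 7, s = 7, t = 3, u = 5. Then constraint 1: q + t = 10; constraint 3: p - u = -1, and every other listed constraint is also met.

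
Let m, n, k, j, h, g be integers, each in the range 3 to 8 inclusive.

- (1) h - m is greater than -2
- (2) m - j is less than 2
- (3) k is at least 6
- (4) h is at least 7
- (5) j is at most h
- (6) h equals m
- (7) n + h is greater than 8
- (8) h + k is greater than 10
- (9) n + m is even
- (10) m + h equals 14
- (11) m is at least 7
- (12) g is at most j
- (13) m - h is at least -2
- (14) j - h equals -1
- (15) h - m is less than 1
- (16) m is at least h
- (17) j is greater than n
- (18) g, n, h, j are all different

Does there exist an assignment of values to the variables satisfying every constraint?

Satisfiable

Take m = 7, n = 3, k = 6, j = 6, h = 7, g = 5. Then constraint 1: h - m = 0; constraint 2: m - j = 1, and every other listed constraint is also met.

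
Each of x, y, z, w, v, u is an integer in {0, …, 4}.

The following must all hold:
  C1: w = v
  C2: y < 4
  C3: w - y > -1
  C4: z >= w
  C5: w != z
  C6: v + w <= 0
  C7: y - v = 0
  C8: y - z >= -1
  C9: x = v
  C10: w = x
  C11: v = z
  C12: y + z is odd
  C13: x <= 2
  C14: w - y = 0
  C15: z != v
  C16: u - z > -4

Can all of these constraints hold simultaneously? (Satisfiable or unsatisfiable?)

From constraints 9, 10, and 11, w = x = v = z, so w = z. But constraint 5 says w ≠ z. Contradiction.

Unsatisfiable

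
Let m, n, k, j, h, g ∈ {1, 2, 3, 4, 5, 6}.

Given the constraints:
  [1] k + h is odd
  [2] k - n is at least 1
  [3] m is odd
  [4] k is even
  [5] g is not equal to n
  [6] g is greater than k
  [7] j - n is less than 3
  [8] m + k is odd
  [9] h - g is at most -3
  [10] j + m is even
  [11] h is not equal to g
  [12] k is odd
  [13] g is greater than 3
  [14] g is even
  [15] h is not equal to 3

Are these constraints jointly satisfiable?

Constraint 3 makes m odd and constraint 12 makes k odd, so m + k must be even. Constraint 8 says m + k is odd — contradiction.

Unsatisfiable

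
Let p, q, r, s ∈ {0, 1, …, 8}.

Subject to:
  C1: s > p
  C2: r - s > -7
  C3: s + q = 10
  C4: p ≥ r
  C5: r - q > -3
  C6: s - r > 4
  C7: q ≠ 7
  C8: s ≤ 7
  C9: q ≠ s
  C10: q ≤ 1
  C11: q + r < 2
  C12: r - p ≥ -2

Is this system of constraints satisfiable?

Unsatisfiable

From constraint 8: s ≤ 7. From constraint 10: q ≤ 1. Hence s + q ≤ 8. But constraint 3 requires s + q = 10, and 10 > 8. Contradiction.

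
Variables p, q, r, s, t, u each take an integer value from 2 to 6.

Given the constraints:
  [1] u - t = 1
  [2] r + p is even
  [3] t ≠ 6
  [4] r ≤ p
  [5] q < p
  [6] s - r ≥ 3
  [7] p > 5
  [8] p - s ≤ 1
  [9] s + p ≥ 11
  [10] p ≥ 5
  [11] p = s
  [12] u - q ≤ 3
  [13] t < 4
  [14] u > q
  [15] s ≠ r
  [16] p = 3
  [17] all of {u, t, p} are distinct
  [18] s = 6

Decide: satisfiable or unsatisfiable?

Constraint 16 fixes p = 3 and constraint 18 fixes s = 6, but constraint 11 requires p = s. Since 3 ≠ 6, contradiction.

Unsatisfiable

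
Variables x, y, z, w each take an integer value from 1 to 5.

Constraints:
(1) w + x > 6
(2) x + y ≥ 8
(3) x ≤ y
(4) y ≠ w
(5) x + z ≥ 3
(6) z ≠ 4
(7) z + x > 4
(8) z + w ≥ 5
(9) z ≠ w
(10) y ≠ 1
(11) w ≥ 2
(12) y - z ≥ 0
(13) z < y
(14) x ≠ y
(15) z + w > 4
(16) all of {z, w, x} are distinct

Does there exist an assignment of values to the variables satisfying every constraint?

Take x = 3, y = 5, z = 2, w = 4. Then constraint 1: w + x = 7; constraint 2: x + y = 8; constraint 5: x + z = 5, and every other listed constraint is also met.

Satisfiable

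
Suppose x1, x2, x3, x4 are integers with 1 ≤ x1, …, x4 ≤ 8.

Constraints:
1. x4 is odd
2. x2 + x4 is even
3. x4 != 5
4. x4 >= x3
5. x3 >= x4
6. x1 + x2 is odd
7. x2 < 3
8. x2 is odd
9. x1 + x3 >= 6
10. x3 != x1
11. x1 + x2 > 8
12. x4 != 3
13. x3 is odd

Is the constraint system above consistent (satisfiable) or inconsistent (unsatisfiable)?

The assignment x1 = 8, x2 = 1, x3 = 1, x4 = 1 works:
  constraint 9 holds since x1 + x3 = 9.
  constraint 11 holds since x1 + x2 = 9.
The rest check out directly.

Satisfiable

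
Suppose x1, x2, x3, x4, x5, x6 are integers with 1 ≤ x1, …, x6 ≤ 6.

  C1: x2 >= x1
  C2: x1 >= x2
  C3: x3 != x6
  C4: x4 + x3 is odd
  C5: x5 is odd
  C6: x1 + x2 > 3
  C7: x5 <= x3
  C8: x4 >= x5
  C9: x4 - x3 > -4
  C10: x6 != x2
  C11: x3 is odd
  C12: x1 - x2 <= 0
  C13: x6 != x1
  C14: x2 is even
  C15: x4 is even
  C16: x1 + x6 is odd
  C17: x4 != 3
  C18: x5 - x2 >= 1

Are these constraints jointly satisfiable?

Satisfiable

One satisfying assignment is x1 = 2, x2 = 2, x3 = 5, x4 = 4, x5 = 3, x6 = 1.
For the less obvious constraints — constraint 6: x1 + x2 = 4; constraint 9: x4 - x3 = -1 — and the others hold by inspection.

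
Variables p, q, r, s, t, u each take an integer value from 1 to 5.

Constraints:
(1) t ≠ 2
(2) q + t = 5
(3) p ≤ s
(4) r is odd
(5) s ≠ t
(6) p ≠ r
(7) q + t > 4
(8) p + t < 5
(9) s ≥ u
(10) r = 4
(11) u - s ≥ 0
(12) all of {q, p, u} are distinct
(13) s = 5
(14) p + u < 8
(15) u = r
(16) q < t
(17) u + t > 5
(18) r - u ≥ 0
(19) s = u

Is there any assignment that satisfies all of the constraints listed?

Constraint 13 fixes s = 5 and constraint 10 fixes r = 4. Constraints 15 and 19 give s = u = r, so s = r. But 5 ≠ 4 — contradiction.

Unsatisfiable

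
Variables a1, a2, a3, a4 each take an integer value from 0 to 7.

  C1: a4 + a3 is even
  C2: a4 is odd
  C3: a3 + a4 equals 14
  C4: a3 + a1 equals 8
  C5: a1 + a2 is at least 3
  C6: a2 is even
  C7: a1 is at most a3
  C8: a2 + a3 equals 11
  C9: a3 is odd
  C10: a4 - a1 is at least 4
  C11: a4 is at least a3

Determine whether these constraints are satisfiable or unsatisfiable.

Try a1 = 1, a2 = 4, a3 = 7, a4 = 7.
Check constraint 3: a3 + a4 = 14; constraint 4: a3 + a1 = 8; constraint 5: a1 + a2 = 5. The remaining constraints are straightforward to verify.

Satisfiable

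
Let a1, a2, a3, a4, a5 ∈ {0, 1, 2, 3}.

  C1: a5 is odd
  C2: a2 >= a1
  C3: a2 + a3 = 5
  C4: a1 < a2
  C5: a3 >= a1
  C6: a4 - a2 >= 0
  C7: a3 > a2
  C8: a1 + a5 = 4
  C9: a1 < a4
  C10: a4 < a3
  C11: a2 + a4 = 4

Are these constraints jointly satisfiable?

One satisfying assignment is a1 = 1, a2 = 2, a3 = 3, a4 = 2, a5 = 3.
For the less obvious constraints — constraint 3: a2 + a3 = 5; constraint 6: a4 - a2 = 0; constraint 8: a1 + a5 = 4 — and the others hold by inspection.

Satisfiable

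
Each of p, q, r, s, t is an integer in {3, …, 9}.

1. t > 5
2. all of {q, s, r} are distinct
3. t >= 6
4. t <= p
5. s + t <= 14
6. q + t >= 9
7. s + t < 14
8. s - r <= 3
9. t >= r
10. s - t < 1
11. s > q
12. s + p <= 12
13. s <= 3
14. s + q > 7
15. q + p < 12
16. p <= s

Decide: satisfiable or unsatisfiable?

From constraints 3 and 4: p ≥ t and t ≥ 6, so p ≥ 6. From constraints 13 and 16: p ≤ s and s ≤ 3, so p ≤ 3. But 3 < 6, so no value of p works.

Unsatisfiable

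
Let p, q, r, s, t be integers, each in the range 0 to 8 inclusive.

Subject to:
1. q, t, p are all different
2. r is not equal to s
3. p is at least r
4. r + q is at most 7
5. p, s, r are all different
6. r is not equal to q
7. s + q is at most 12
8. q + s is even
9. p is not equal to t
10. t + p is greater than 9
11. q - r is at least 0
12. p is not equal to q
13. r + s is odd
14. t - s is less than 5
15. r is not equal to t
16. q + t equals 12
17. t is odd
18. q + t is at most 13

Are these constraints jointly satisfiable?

One satisfying assignment is p = 3, q = 5, r = 2, s = 5, t = 7.
For the less obvious constraints — constraint 4: r + q = 7; constraint 7: s + q = 10 — and the others hold by inspection.

Satisfiable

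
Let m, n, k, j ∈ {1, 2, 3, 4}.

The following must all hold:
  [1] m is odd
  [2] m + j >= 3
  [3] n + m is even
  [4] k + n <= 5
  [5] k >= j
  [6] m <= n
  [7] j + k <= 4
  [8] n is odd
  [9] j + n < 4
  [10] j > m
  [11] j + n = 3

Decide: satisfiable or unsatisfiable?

One satisfying assignment is m = 1, n = 1, k = 2, j = 2.
For the less obvious constraints — constraint 2: m + j = 3; constraint 4: k + n = 3 — and the others hold by inspection.

Satisfiable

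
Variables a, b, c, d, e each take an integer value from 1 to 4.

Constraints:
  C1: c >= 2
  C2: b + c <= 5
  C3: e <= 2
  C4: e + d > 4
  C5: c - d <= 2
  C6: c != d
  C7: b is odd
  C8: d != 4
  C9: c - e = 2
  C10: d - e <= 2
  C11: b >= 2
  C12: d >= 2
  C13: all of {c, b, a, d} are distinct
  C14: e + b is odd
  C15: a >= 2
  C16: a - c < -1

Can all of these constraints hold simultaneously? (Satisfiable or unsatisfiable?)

Constraints 1, 11, 12, and 15 confine each of c, b, a, d to the 3 values {2, …, 4} (the domain already gives each ≤ 4).
Constraint 13 requires all 4 of them to be distinct, but only 3 values are available — impossible by the pigeonhole principle.

Unsatisfiable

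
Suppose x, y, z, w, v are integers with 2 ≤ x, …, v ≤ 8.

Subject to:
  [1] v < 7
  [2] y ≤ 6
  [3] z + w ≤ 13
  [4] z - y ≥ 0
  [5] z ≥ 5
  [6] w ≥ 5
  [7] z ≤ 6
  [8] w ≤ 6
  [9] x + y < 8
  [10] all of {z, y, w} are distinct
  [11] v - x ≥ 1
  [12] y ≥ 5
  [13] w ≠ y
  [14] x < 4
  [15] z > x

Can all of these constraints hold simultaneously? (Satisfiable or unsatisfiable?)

Unsatisfiable

Constraints 2, 5, 6, 7, 8, and 12 confine each of z, y, w to the 2 values {5, 6}.
Constraint 10 requires all 3 of them to be distinct, but only 2 values are available — impossible by the pigeonhole principle.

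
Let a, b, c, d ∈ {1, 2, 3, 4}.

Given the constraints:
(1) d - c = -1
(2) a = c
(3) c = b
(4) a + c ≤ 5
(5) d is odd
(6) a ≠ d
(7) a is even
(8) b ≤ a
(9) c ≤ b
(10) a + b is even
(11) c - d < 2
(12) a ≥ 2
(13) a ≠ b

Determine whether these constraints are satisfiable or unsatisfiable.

From constraints 2 and 3, a = c = b, so a = b. But constraint 13 says a ≠ b. Contradiction.

Unsatisfiable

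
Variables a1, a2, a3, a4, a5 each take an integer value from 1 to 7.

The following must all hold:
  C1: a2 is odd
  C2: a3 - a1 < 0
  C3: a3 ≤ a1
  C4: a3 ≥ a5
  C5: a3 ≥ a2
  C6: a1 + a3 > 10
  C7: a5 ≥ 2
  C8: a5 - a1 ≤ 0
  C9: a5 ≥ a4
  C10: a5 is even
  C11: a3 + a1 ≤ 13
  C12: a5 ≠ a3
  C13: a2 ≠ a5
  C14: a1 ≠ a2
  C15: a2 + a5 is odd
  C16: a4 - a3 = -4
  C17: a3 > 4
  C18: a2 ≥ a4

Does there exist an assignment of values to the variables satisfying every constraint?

Satisfiable

One satisfying assignment is a1 = 6, a2 = 1, a3 = 5, a4 = 1, a5 = 4.
For the less obvious constraints — constraint 2: a3 - a1 = -1; constraint 6: a1 + a3 = 11 — and the others hold by inspection.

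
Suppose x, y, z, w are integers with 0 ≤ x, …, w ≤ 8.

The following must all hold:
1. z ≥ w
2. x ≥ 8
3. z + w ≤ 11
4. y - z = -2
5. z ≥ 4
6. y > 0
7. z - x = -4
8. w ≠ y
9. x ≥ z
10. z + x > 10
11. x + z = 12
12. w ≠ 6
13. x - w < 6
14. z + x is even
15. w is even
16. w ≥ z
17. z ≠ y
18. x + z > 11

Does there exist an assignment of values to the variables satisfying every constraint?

Try x = 8, y = 2, z = 4, w = 4.
Check constraint 3: z + w = 8; constraint 4: y - z = -2; constraint 7: z - x = -4. The remaining constraints are straightforward to verify.

Satisfiable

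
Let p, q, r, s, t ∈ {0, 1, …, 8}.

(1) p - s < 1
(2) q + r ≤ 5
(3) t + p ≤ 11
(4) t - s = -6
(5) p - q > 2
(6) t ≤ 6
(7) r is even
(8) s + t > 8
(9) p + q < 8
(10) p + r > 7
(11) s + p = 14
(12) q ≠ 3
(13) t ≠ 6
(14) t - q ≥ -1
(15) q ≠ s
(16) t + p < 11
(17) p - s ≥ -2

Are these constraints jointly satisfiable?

Try p = 6, q = 1, r = 2, s = 8, t = 2.
Check constraint 1: p - s = -2; constraint 2: q + r = 3; constraint 3: t + p = 8. The remaining constraints are straightforward to verify.

Satisfiable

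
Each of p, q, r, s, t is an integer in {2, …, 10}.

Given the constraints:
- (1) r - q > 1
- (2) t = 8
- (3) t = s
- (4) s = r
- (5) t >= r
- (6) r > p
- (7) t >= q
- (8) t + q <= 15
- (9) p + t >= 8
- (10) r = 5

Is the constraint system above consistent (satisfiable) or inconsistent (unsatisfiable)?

Constraint 2 fixes t = 8 and constraint 10 fixes r = 5. Constraints 3 and 4 give t = s = r, so t = r. But 8 ≠ 5 — contradiction.

Unsatisfiable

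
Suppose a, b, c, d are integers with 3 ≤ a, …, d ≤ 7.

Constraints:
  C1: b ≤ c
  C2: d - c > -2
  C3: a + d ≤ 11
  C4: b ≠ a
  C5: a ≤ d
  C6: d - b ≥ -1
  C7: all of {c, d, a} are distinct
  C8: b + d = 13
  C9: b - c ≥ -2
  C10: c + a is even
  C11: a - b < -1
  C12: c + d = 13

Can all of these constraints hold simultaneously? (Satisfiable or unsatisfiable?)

Setting (a, b, c, d) = (4, 6, 6, 7) satisfies everything: constraint 2: d - c = 1; constraint 3: a + d = 11; constraint 6: d - b = 1, and the others follow.

Satisfiable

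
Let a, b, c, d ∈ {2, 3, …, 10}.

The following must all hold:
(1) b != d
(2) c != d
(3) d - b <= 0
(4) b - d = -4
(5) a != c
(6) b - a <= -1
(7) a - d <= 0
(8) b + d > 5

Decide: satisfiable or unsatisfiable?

Constraints 3, 6, and 7 give a − b ≥ 1, b − d ≥ 0, d − a ≥ 0.
Adding all 3 inequalities: the left sides telescope to 0, and the right sides sum to 1 + 0 + 0 = 1. So 0 ≥ 1, which is false.

Unsatisfiable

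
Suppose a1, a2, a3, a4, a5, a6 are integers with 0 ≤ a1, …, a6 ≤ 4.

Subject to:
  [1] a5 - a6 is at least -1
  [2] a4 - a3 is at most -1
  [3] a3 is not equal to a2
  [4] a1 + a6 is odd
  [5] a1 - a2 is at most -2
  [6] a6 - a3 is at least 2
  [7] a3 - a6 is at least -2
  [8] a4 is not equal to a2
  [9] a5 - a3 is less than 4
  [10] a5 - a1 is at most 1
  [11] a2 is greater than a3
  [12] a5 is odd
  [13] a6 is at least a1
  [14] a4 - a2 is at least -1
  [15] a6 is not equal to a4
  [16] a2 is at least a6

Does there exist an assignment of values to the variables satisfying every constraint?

Constraints 1, 2, 5, 6, 10, and 14 give a6 − a3 ≥ 2, a3 − a4 ≥ 1, a4 − a2 ≥ -1, a2 − a1 ≥ 2, a1 − a5 ≥ -1, a5 − a6 ≥ -1.
Adding all 6 inequalities: the left sides telescope to 0, and the right sides sum to 2 + 1 + (-1) + 2 + (-1) + (-1) = 2. So 0 ≥ 2, which is false.

Unsatisfiable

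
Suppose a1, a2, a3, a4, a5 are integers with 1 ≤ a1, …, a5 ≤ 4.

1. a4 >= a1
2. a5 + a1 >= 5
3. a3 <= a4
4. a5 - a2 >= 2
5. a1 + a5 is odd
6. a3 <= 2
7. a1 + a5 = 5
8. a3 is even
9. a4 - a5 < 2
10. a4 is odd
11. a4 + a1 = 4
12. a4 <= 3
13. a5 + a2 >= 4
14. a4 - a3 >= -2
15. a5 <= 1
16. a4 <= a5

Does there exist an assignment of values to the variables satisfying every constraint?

Unsatisfiable

From constraint 15: a5 ≤ 1. From constraints 1 and 12: a1 ≤ a4 ≤ 3. Hence a5 + a1 ≤ 4. But constraint 2 requires a5 + a1 ≥ 5, and 5 > 4. Contradiction.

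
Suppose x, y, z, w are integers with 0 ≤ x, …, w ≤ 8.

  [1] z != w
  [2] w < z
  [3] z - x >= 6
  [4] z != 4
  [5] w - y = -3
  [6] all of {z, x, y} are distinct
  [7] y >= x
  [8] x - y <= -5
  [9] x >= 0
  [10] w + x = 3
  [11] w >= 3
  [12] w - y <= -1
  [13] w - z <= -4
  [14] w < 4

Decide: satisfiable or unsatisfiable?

Satisfiable

Take x = 0, y = 6, z = 8, w = 3. Then constraint 3: z - x = 8; constraint 5: w - y = -3, and every other listed constraint is also met.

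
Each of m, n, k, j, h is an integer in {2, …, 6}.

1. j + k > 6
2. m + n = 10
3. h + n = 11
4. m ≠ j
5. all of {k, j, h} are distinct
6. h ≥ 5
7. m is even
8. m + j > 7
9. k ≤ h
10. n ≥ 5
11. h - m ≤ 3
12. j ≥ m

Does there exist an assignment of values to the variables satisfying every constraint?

Take m = 4, n = 6, k = 3, j = 6, h = 5. Then constraint 1: j + k = 9; constraint 2: m + n = 10; constraint 3: h + n = 11, and every other listed constraint is also met.

Satisfiable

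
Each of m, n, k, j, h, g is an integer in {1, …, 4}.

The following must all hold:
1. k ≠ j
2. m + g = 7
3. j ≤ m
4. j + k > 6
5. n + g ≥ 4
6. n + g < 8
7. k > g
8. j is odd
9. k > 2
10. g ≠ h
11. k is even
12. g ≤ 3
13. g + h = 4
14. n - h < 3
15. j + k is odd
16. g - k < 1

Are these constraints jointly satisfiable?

Satisfiable

The assignment m = 4, n = 2, k = 4, j = 3, h = 1, g = 3 works:
  constraint 2 holds since m + g = 7.
  constraint 4 holds since j + k = 7.
  constraint 5 holds since n + g = 5.
The rest check out directly.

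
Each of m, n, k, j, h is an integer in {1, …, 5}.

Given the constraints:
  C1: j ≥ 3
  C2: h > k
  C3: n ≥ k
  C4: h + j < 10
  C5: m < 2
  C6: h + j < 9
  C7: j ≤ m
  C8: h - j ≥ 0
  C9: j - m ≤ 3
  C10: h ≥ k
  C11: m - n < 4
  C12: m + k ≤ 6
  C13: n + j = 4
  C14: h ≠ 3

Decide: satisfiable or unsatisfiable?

Unsatisfiable

From constraints 1 and 7: m ≥ j and j ≥ 3, so m ≥ 3. From constraint 5: m ≤ 1. But 1 < 3, so no value of m works.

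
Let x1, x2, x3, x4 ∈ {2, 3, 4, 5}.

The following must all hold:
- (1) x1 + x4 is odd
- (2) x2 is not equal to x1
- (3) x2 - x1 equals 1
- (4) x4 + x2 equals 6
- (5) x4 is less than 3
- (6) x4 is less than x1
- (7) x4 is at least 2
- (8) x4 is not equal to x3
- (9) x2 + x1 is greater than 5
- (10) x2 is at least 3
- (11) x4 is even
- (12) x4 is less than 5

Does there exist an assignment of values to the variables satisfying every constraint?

Take x1 = 3, x2 = 4, x3 = 5, x4 = 2. Then constraint 3: x2 - x1 = 1; constraint 4: x4 + x2 = 6; constraint 9: x2 + x1 = 7, and every other listed constraint is also met.

Satisfiable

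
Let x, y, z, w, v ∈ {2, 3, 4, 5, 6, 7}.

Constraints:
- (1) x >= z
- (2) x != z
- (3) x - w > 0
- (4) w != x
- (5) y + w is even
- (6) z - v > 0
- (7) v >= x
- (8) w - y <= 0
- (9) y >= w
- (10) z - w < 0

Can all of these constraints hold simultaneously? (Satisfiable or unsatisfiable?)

Unsatisfiable

Constraints 3, 6, 7, and 10 give w < x, x ≤ v, v < z, z < w. Chaining: w < x ≤ v < z < w, which forces w < w — impossible.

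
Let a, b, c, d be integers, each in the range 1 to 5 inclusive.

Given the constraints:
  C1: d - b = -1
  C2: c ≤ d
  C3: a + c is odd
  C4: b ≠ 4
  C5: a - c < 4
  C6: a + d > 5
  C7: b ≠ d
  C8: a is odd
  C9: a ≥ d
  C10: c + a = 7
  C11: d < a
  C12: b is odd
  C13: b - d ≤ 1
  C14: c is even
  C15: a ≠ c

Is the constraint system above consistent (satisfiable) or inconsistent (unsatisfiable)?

Setting (a, b, c, d) = (5, 3, 2, 2) satisfies everything: constraint 1: d - b = -1; constraint 5: a - c = 3, and the others follow.

Satisfiable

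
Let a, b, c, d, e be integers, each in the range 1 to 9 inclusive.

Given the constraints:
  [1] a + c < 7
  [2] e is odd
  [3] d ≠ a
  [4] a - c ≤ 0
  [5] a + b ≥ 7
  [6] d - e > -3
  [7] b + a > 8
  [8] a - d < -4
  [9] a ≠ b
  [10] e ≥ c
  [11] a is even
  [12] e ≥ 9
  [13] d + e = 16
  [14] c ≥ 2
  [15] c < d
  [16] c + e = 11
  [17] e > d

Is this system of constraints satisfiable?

Take a = 2, b = 7, c = 2, d = 7, e = 9. Then constraint 1: a + c = 4; constraint 4: a - c = 0; constraint 5: a + b = 9, and every other listed constraint is also met.

Satisfiable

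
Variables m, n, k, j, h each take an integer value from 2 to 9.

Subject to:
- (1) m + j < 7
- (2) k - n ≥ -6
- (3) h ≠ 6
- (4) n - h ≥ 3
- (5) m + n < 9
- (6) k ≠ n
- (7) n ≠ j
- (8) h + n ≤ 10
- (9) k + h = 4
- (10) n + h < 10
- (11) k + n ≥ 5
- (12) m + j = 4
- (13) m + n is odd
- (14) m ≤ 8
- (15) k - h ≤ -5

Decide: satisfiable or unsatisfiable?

Unsatisfiable

Constraints 2, 4, and 15 give k − n ≥ -6, n − h ≥ 3, h − k ≥ 5.
Adding all 3 inequalities: the left sides telescope to 0, and the right sides sum to (-6) + 3 + 5 = 2. So 0 ≥ 2, which is false.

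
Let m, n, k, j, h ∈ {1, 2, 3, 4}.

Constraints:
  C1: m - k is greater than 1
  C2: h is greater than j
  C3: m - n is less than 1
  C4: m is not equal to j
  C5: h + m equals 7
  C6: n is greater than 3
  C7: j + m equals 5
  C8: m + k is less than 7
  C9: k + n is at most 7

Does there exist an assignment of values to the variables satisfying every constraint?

One satisfying assignment is m = 3, n = 4, k = 1, j = 2, h = 4.
For the less obvious constraints — constraint 1: m - k = 2; constraint 3: m - n = -1; constraint 5: h + m = 7 — and the others hold by inspection.

Satisfiable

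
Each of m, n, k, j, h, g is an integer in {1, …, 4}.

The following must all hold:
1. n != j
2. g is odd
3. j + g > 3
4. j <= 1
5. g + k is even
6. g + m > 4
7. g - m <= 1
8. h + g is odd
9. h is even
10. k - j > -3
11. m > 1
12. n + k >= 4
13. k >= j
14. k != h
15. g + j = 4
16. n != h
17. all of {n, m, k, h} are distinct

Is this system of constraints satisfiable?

Satisfiable

The assignment m = 3, n = 4, k = 1, j = 1, h = 2, g = 3 works:
  constraint 3 holds since j + g = 4.
  constraint 6 holds since g + m = 6.
The rest check out directly.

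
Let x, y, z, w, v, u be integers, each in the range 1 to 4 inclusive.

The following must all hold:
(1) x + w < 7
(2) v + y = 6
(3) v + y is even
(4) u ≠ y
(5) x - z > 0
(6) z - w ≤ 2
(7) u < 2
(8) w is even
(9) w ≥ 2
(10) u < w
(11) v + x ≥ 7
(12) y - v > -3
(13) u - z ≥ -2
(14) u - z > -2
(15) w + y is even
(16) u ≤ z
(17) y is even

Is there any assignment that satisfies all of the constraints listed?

Satisfiable

The assignment x = 4, y = 2, z = 2, w = 2, v = 4, u = 1 works:
  constraint 1 holds since x + w = 6.
  constraint 2 holds since v + y = 6.
The rest check out directly.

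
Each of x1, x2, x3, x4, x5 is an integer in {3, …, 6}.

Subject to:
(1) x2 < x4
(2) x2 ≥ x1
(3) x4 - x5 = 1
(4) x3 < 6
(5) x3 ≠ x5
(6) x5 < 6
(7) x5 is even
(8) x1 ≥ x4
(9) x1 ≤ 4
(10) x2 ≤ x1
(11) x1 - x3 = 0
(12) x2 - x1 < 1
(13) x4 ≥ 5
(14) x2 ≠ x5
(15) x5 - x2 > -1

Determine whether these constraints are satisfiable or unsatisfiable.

Unsatisfiable

From constraint 13: x4 ≥ 5. From constraints 8 and 9: x4 ≤ x1 and x1 ≤ 4, so x4 ≤ 4. But 4 < 5, so no value of x4 works.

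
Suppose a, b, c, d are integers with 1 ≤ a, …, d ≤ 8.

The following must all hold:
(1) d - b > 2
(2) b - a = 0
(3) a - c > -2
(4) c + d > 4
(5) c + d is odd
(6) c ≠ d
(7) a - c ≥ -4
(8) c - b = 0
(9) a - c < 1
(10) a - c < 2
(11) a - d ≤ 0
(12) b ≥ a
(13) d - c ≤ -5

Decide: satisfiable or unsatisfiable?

Constraints 7, 11, and 13 give d − a ≥ 0, a − c ≥ -4, c − d ≥ 5.
Adding all 3 inequalities: the left sides telescope to 0, and the right sides sum to 0 + (-4) + 5 = 1. So 0 ≥ 1, which is false.

Unsatisfiable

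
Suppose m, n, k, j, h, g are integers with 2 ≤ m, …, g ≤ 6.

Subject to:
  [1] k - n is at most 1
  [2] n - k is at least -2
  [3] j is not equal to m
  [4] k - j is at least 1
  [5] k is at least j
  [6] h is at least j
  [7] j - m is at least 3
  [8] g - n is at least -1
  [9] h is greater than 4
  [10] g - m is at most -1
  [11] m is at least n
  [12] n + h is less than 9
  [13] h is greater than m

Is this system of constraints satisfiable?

Constraints 2, 4, 7, 8, and 10 give n − k ≥ -2, k − j ≥ 1, j − m ≥ 3, m − g ≥ 1, g − n ≥ -1.
Adding all 5 inequalities: the left sides telescope to 0, and the right sides sum to (-2) + 1 + 3 + 1 + (-1) = 2. So 0 ≥ 2, which is false.

Unsatisfiable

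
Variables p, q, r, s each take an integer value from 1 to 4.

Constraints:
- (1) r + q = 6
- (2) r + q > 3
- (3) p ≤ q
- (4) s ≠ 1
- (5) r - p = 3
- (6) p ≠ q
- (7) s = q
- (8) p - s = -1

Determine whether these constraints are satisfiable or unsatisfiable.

Take p = 1, q = 2, r = 4, s = 2. Then constraint 1: r + q = 6; constraint 2: r + q = 6; constraint 5: r - p = 3, and every other listed constraint is also met.

Satisfiable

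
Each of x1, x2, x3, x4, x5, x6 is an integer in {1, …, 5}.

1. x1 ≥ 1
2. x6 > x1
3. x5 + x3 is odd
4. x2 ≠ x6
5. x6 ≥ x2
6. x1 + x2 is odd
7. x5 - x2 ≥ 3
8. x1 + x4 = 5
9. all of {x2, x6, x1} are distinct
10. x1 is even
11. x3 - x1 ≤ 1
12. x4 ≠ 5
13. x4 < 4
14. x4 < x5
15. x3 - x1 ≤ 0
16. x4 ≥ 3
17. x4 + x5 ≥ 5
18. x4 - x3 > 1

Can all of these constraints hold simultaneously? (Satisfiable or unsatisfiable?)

One satisfying assignment is x1 = 2, x2 = 1, x3 = 1, x4 = 3, x5 = 4, x6 = 4.
For the less obvious constraints — constraint 7: x5 - x2 = 3; constraint 8: x1 + x4 = 5 — and the others hold by inspection.

Satisfiable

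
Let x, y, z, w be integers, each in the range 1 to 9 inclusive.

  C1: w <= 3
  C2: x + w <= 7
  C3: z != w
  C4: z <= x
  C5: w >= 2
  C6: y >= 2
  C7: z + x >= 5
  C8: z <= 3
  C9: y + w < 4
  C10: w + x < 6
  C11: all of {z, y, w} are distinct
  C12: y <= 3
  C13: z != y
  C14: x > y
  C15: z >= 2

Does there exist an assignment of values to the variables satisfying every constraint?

Unsatisfiable

Constraints 1, 5, 6, 8, 12, and 15 confine each of z, y, w to the 2 values {2, 3}.
Constraint 11 requires all 3 of them to be distinct, but only 2 values are available — impossible by the pigeonhole principle.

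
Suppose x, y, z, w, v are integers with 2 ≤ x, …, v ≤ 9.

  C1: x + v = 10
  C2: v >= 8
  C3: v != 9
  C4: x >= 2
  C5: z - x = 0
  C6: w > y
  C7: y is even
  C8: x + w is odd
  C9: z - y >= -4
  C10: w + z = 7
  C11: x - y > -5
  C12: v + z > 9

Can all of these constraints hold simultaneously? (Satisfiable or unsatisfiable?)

Satisfiable

Setting (x, y, z, w, v) = (2, 4, 2, 5, 8) satisfies everything: constraint 1: x + v = 10; constraint 5: z - x = 0, and the others follow.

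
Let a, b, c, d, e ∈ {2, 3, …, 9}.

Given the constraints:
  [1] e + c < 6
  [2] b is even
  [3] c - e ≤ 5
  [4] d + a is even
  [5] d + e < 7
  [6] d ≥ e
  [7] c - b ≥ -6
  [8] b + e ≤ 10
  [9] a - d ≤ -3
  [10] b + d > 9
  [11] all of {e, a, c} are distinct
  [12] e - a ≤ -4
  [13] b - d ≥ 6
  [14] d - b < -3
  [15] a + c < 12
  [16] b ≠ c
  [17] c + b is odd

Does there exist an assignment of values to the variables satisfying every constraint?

Constraints 3, 7, 9, 12, and 13 give d − a ≥ 3, a − e ≥ 4, e − c ≥ -5, c − b ≥ -6, b − d ≥ 6.
Adding all 5 inequalities: the left sides telescope to 0, and the right sides sum to 3 + 4 + (-5) + (-6) + 6 = 2. So 0 ≥ 2, which is false.

Unsatisfiable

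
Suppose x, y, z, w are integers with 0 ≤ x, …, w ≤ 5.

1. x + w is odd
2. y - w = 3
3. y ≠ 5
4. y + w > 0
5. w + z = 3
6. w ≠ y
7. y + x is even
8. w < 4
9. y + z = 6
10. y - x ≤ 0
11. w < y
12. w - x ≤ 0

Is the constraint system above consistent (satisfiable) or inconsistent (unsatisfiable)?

Satisfiable

The assignment x = 3, y = 3, z = 3, w = 0 works:
  constraint 2 holds since y - w = 3.
  constraint 4 holds since y + w = 3.
The rest check out directly.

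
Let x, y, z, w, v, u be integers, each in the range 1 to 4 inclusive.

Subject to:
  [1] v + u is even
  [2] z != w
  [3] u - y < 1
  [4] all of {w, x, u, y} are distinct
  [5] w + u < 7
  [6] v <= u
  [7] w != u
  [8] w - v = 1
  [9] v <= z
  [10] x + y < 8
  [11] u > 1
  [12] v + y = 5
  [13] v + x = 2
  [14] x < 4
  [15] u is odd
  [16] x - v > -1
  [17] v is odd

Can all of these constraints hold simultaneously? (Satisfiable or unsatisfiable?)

Satisfiable

Take x = 1, y = 4, z = 1, w = 2, v = 1, u = 3. Then constraint 3: u - y = -1; constraint 5: w + u = 5, and every other listed constraint is also met.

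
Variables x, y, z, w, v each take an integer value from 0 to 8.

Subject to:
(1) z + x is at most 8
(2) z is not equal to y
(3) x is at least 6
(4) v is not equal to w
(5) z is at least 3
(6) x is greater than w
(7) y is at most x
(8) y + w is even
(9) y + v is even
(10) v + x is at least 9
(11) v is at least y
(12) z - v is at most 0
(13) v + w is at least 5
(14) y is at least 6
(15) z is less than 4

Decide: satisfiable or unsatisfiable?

Unsatisfiable

From constraint 5: z ≥ 3. From constraints 7 and 14: x ≥ y ≥ 6. Hence z + x ≥ 9. But constraint 1 requires z + x ≤ 8, and 8 < 9. Contradiction.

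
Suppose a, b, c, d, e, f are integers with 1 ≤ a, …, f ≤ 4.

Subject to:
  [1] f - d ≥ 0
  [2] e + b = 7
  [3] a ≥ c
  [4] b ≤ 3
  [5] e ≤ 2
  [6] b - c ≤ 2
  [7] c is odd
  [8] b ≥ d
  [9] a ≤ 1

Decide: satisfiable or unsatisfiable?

Unsatisfiable

From constraint 5: e ≤ 2. From constraint 4: b ≤ 3. Hence e + b ≤ 5. But constraint 2 requires e + b = 7, and 7 > 5. Contradiction.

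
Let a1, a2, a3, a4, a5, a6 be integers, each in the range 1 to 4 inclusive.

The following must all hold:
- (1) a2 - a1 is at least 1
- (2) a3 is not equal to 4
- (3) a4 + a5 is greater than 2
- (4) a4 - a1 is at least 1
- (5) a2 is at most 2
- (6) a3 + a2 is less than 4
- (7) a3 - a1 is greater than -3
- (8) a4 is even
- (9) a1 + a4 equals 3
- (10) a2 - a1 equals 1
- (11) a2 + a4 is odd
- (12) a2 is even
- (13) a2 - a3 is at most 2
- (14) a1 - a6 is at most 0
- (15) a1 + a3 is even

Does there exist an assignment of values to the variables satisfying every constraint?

Unsatisfiable

Constraint 12 makes a2 even and constraint 8 makes a4 even, so a2 + a4 must be even. Constraint 11 says a2 + a4 is odd — contradiction.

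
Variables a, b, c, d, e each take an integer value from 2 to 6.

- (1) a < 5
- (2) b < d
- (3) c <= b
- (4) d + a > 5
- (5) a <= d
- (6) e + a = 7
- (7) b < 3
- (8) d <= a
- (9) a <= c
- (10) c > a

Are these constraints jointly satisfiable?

Constraints 2, 3, 8, and 9 give c ≤ b, b < d, d ≤ a, a ≤ c. Chaining: c ≤ b < d ≤ a ≤ c, which forces c < c — impossible.

Unsatisfiable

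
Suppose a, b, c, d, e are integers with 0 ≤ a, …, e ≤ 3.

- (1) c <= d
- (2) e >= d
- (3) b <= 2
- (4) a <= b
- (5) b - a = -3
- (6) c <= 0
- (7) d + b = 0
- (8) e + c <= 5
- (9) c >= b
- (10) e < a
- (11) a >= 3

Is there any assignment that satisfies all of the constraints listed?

From constraints 4 and 11: b ≥ a and a ≥ 3, so b ≥ 3. From constraints 6 and 9: b ≤ c and c ≤ 0, so b ≤ 0. But 0 < 3, so no value of b works.

Unsatisfiable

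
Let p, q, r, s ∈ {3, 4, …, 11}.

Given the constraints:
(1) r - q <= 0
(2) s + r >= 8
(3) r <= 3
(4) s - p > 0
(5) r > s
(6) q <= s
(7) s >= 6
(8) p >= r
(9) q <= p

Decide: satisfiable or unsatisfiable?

Unsatisfiable

Constraints 1, 4, 5, and 9 give r ≤ q, q ≤ p, p < s, s < r. Chaining: r ≤ q ≤ p < s < r, which forces r < r — impossible.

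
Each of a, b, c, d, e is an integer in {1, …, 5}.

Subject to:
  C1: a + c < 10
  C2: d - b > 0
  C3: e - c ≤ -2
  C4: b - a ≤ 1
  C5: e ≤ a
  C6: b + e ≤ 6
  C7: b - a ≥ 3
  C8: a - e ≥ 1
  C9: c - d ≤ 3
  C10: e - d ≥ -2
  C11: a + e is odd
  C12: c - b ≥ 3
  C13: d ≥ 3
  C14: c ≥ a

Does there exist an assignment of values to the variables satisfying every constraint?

Constraints 7, 8, 9, 10, and 12 give b − a ≥ 3, a − e ≥ 1, e − d ≥ -2, d − c ≥ -3, c − b ≥ 3.
Adding all 5 inequalities: the left sides telescope to 0, and the right sides sum to 3 + 1 + (-2) + (-3) + 3 = 2. So 0 ≥ 2, which is false.

Unsatisfiable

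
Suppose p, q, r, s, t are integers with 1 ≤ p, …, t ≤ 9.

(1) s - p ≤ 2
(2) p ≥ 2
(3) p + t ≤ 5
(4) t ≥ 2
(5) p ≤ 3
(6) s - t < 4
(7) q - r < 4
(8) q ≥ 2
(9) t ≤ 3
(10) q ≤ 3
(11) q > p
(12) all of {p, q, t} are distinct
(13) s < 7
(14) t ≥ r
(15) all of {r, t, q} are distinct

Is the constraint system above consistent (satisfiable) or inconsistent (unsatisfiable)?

Unsatisfiable

Constraints 2, 4, 5, 8, 9, and 10 confine each of p, q, t to the 2 values {2, 3}.
Constraint 12 requires all 3 of them to be distinct, but only 2 values are available — impossible by the pigeonhole principle.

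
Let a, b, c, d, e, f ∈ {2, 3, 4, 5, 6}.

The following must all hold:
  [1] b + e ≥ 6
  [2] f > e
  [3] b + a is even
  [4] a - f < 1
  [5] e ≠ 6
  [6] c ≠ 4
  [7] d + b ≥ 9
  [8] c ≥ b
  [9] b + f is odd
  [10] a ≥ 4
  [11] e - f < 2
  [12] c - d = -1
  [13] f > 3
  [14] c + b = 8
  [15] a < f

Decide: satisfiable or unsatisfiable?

Satisfiable

Setting (a, b, c, d, e, f) = (5, 3, 5, 6, 5, 6) satisfies everything: constraint 1: b + e = 8; constraint 4: a - f = -1, and the others follow.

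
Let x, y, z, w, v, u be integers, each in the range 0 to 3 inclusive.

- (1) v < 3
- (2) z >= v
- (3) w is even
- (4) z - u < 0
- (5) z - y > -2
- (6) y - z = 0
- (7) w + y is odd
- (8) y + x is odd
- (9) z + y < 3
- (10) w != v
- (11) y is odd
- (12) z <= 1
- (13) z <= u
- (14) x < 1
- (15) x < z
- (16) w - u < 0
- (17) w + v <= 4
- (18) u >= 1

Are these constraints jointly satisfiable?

Take x = 0, y = 1, z = 1, w = 2, v = 1, u = 3. Then constraint 4: z - u = -2; constraint 5: z - y = 0, and every other listed constraint is also met.

Satisfiable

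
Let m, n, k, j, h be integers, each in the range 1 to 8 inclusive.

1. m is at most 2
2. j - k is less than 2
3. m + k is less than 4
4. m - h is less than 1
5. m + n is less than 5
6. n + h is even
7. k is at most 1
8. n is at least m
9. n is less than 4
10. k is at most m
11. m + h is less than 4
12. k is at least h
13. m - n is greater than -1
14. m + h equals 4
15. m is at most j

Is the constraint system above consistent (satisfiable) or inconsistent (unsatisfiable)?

Unsatisfiable

From constraint 1: m ≤ 2. From constraints 7 and 12: h ≤ k ≤ 1. Hence m + h ≤ 3. But constraint 14 requires m + h = 4, and 4 > 3. Contradiction.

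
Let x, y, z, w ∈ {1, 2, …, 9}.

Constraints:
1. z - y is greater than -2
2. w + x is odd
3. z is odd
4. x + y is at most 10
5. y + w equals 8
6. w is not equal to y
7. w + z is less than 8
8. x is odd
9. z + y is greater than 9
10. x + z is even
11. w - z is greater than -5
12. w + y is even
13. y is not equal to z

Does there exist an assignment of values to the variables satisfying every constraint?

The assignment x = 3, y = 6, z = 5, w = 2 works:
  constraint 1 holds since z - y = -1.
  constraint 4 holds since x + y = 9.
  constraint 5 holds since y + w = 8.
The rest check out directly.

Satisfiable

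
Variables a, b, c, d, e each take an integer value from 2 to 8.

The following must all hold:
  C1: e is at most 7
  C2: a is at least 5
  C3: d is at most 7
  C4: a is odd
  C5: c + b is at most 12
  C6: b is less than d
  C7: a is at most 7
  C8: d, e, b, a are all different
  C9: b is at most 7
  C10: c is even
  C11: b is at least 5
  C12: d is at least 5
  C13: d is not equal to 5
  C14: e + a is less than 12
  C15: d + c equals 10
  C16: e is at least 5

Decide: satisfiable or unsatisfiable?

Unsatisfiable

Constraints 1, 2, 3, 7, 9, 11, 12, and 16 confine each of d, e, b, a to the 3 values {5, …, 7}.
Constraint 8 requires all 4 of them to be distinct, but only 3 values are available — impossible by the pigeonhole principle.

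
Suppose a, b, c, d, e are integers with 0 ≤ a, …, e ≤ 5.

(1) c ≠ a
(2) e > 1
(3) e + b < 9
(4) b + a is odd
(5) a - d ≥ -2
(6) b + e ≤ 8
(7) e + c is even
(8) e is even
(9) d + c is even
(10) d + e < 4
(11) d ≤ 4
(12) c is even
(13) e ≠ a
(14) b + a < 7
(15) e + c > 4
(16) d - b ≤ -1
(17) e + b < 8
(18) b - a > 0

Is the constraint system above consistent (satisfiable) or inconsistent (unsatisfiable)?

Satisfiable

One satisfying assignment is a = 1, b = 4, c = 4, d = 0, e = 2.
For the less obvious constraints — constraint 3: e + b = 6; constraint 5: a - d = 1; constraint 6: b + e = 6 — and the others hold by inspection.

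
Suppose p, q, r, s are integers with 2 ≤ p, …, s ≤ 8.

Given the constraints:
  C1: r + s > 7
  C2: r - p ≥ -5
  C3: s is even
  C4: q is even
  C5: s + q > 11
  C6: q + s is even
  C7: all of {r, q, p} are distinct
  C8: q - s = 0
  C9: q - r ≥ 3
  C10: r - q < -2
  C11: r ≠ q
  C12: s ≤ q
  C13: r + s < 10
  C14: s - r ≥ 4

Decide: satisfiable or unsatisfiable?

One satisfying assignment is p = 5, q = 6, r = 2, s = 6.
For the less obvious constraints — constraint 1: r + s = 8; constraint 2: r - p = -3; constraint 5: s + q = 12 — and the others hold by inspection.

Satisfiable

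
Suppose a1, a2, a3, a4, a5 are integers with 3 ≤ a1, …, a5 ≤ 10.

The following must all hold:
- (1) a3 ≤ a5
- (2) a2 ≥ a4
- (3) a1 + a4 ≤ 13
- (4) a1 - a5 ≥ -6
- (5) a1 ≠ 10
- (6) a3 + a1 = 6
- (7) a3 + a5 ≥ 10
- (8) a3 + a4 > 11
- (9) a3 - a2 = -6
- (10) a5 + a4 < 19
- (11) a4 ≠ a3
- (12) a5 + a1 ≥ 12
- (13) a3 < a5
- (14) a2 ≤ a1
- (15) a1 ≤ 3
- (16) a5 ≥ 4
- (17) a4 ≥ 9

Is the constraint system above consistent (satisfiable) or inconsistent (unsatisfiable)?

Unsatisfiable

From constraints 2 and 17: a2 ≥ a4 and a4 ≥ 9, so a2 ≥ 9. From constraints 14 and 15: a2 ≤ a1 and a1 ≤ 3, so a2 ≤ 3. But 3 < 9, so no value of a2 works.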